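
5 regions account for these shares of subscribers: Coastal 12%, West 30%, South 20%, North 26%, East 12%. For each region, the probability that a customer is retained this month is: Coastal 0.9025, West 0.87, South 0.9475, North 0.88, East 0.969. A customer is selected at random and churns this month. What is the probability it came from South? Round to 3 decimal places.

Taking complements, P(churn | each) = Coastal 0.0975, West 0.13, South 0.0525, North 0.12, East 0.031.
Prior × likelihood for each hypothesis:
  Coastal: 0.12 × 0.0975 = 0.0117
  West: 0.3 × 0.13 = 0.039
  South: 0.2 × 0.0525 = 0.0105
  North: 0.26 × 0.12 = 0.0312
  East: 0.12 × 0.031 = 0.00372
Total = 0.09612.
P(South | evidence) = 0.0105 / 0.09612 ≈ 0.109.

0.109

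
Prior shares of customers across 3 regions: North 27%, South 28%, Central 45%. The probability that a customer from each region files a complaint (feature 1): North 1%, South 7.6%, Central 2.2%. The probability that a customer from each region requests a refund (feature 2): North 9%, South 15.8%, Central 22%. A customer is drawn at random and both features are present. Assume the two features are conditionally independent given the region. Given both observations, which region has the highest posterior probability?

South

By Bayes' rule, posterior ∝ prior × likelihood:
  North: 0.27 × 0.01 × 0.09 = 0.000243
  South: 0.28 × 0.076 × 0.158 = 0.00336224
  Central: 0.45 × 0.022 × 0.22 = 0.002178
Total = 0.00578324.
Largest term belongs to South, so South is most probable.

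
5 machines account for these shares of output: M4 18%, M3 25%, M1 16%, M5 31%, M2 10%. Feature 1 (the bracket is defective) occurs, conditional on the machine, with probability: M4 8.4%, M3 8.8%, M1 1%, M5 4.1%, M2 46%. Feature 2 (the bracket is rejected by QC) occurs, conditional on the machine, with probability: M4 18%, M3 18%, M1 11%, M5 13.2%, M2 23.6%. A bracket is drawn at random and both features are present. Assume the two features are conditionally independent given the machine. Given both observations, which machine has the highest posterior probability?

M2

Prior × likelihood for each hypothesis:
  M4: 0.18 × 0.084 × 0.18 = 0.0027216
  M3: 0.25 × 0.088 × 0.18 = 0.00396
  M1: 0.16 × 0.01 × 0.11 = 0.000176
  M5: 0.31 × 0.041 × 0.132 = 0.00167772
  M2: 0.1 × 0.46 × 0.236 = 0.010856
Normalizing constant = 0.01939132.
Largest term belongs to M2, so M2 is most probable.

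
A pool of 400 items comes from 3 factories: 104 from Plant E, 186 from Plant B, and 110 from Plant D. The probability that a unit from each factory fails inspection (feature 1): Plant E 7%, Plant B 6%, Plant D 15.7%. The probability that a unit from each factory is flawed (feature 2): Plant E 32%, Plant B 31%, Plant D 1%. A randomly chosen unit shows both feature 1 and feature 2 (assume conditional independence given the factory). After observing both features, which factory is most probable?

Plant B

By Bayes' rule, posterior ∝ prior × likelihood:
  Plant E: 0.26 × 0.07 × 0.32 = 0.005824
  Plant B: 0.465 × 0.06 × 0.31 = 0.008649
  Plant D: 0.275 × 0.157 × 0.01 = 0.00043175
Sum = 0.01490475.
Largest term belongs to Plant B, so Plant B is most probable.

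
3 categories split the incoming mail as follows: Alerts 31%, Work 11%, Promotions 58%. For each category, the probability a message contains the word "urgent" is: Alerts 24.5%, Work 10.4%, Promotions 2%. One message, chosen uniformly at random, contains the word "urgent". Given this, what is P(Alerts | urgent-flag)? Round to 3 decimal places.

0.767

Prior × likelihood for each hypothesis:
  Alerts: 0.31 × 0.245 = 0.07595
  Work: 0.11 × 0.104 = 0.01144
  Promotions: 0.58 × 0.02 = 0.0116
Sum = 0.09899.
P(Alerts | evidence) = 0.07595 / 0.09899 ≈ 0.767.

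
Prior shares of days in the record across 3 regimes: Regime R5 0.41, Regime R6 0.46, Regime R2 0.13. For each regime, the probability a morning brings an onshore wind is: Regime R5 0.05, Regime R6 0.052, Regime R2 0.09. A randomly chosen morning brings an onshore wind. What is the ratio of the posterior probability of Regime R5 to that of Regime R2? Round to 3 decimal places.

1.752

Unnormalized posteriors (prior × likelihood):
  Regime R5: 0.41 × 0.05 = 0.0205
  Regime R6: 0.46 × 0.052 = 0.02392
  Regime R2: 0.13 × 0.09 = 0.0117
Total = 0.05612.
The ratio is 0.0205 / 0.0117 (the normalizer cancels) = 1.752.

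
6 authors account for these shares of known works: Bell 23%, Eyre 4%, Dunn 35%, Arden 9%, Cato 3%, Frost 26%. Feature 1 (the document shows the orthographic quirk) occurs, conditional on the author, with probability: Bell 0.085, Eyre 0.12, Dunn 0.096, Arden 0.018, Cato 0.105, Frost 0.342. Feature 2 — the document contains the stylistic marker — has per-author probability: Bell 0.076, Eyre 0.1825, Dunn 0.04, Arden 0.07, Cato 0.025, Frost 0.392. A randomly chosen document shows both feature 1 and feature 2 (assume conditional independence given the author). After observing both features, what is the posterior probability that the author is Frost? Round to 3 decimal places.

0.899

Unnormalized posteriors (prior × likelihood):
  Bell: 0.23 × 0.085 × 0.076 = 0.0014858
  Eyre: 0.04 × 0.12 × 0.1825 = 0.000876
  Dunn: 0.35 × 0.096 × 0.04 = 0.001344
  Arden: 0.09 × 0.018 × 0.07 = 0.0001134
  Cato: 0.03 × 0.105 × 0.025 = 0.00007875
  Frost: 0.26 × 0.342 × 0.392 = 0.03485664
Total = 0.03875459.
P(Frost | evidence) = 0.03485664 / 0.03875459 ≈ 0.899.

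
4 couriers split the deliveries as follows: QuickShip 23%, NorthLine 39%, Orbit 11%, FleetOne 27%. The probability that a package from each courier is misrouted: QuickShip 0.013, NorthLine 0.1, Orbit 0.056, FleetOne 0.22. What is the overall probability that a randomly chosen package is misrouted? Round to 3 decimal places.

0.108

Prior × likelihood for each hypothesis:
  QuickShip: 0.23 × 0.013 = 0.00299
  NorthLine: 0.39 × 0.1 = 0.039
  Orbit: 0.11 × 0.056 = 0.00616
  FleetOne: 0.27 × 0.22 = 0.0594
P(misrouted) = 0.00299 + 0.039 + 0.00616 + 0.0594 = 0.10755 → 0.108.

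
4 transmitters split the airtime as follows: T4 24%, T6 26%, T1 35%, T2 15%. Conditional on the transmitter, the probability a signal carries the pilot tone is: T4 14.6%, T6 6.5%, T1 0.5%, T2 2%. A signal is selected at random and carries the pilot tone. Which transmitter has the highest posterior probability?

T4

Prior × likelihood for each hypothesis:
  T4: 0.24 × 0.146 = 0.03504
  T6: 0.26 × 0.065 = 0.0169
  T1: 0.35 × 0.005 = 0.00175
  T2: 0.15 × 0.02 = 0.003
Total = 0.05669.
Largest term belongs to T4, so T4 is most probable.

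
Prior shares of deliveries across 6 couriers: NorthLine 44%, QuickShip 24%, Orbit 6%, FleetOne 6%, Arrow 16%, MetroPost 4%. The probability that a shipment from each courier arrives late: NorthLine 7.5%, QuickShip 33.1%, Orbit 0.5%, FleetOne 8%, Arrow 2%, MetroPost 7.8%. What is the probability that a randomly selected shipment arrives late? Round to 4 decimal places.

0.1239

Compute prior × likelihood for every hypothesis:
  NorthLine: 0.44 × 0.075 = 0.033
  QuickShip: 0.24 × 0.331 = 0.07944
  Orbit: 0.06 × 0.005 = 0.0003
  FleetOne: 0.06 × 0.08 = 0.0048
  Arrow: 0.16 × 0.02 = 0.0032
  MetroPost: 0.04 × 0.078 = 0.00312
P(late) = 0.033 + 0.07944 + 0.0003 + 0.0048 + 0.0032 + 0.00312 = 0.12386 → 0.1239.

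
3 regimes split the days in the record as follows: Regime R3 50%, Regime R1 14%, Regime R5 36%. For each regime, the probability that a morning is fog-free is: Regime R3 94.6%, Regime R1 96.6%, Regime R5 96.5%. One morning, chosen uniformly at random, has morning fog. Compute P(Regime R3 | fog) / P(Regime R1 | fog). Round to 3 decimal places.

5.672

Taking complements, P(fog | each) = Regime R3 0.054, Regime R1 0.034, Regime R5 0.035.
By Bayes' rule, posterior ∝ prior × likelihood:
  Regime R3: 0.5 × 0.054 = 0.027
  Regime R1: 0.14 × 0.034 = 0.00476
  Regime R5: 0.36 × 0.035 = 0.0126
Normalizing constant = 0.04436.
The ratio is 0.027 / 0.00476 (the normalizer cancels) = 5.672.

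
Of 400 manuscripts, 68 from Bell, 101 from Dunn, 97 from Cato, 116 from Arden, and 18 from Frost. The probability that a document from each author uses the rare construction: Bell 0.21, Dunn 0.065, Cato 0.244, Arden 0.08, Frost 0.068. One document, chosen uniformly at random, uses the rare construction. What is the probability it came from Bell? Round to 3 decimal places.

Unnormalized posteriors (prior × likelihood):
  Bell: 0.17 × 0.21 = 0.0357
  Dunn: 0.2525 × 0.065 = 0.0164125
  Cato: 0.2425 × 0.244 = 0.05917
  Arden: 0.29 × 0.08 = 0.0232
  Frost: 0.045 × 0.068 = 0.00306
Sum = 0.1375425.
P(Bell | evidence) = 0.0357 / 0.1375425 ≈ 0.260.

0.260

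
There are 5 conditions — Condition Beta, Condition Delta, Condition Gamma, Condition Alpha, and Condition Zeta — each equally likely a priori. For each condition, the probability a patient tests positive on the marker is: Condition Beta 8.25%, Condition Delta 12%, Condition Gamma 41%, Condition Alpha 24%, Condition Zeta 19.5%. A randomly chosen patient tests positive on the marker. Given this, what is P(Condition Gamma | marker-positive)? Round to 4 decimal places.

0.3914

With a uniform prior (1/5 each), posterior ∝ likelihood:
  Condition Beta: 0.0825
  Condition Delta: 0.12
  Condition Gamma: 0.41
  Condition Alpha: 0.24
  Condition Zeta: 0.195
Sum = 1.0475.
P(Condition Gamma | evidence) = 0.41 / 1.0475 ≈ 0.3914.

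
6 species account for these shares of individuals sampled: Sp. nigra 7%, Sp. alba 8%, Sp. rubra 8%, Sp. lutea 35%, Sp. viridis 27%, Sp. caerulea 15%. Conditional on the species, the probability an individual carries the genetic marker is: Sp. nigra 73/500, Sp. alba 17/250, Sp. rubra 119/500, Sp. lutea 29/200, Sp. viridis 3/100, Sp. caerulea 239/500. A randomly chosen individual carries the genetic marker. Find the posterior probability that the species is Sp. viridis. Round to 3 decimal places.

By Bayes' rule, posterior ∝ prior × likelihood:
  Sp. nigra: 0.07 × 0.146 = 0.01022
  Sp. alba: 0.08 × 0.068 = 0.00544
  Sp. rubra: 0.08 × 0.238 = 0.01904
  Sp. lutea: 0.35 × 0.145 = 0.05075
  Sp. viridis: 0.27 × 0.03 = 0.0081
  Sp. caerulea: 0.15 × 0.478 = 0.0717
Sum = 0.16525.
P(Sp. viridis | evidence) = 0.0081 / 0.16525 ≈ 0.049.

0.049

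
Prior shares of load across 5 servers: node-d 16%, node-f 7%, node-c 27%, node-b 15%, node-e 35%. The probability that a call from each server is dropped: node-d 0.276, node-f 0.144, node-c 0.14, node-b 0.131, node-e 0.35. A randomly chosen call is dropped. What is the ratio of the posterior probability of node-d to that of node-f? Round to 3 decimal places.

4.381

Unnormalized posteriors (prior × likelihood):
  node-d: 0.16 × 0.276 = 0.04416
  node-f: 0.07 × 0.144 = 0.01008
  node-c: 0.27 × 0.14 = 0.0378
  node-b: 0.15 × 0.131 = 0.01965
  node-e: 0.35 × 0.35 = 0.1225
Sum = 0.23419.
The ratio is 0.04416 / 0.01008 (the normalizer cancels) = 4.381.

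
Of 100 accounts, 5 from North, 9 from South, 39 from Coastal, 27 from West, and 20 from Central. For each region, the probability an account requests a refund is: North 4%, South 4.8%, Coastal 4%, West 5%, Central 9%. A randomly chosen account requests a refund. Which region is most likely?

Central

Compute prior × likelihood for every hypothesis:
  North: 0.05 × 0.04 = 0.002
  South: 0.09 × 0.048 = 0.00432
  Coastal: 0.39 × 0.04 = 0.0156
  West: 0.27 × 0.05 = 0.0135
  Central: 0.2 × 0.09 = 0.018
Sum = 0.05342.
Largest term belongs to Central, so Central is most probable.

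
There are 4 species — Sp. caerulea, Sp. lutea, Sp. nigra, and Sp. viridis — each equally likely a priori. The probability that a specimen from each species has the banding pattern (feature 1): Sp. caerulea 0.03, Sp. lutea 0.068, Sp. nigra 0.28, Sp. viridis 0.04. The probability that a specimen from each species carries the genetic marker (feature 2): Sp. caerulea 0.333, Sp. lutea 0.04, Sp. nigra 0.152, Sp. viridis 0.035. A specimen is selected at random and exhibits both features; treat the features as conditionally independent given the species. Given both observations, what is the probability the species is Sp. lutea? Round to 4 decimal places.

With a uniform prior (1/4 each), posterior ∝ likelihood:
  Sp. caerulea: 0.03 × 0.333 = 0.00999
  Sp. lutea: 0.068 × 0.04 = 0.00272
  Sp. nigra: 0.28 × 0.152 = 0.04256
  Sp. viridis: 0.04 × 0.035 = 0.0014
Normalizing constant = 0.05667.
P(Sp. lutea | evidence) = 0.00272 / 0.05667 ≈ 0.0480.

0.0480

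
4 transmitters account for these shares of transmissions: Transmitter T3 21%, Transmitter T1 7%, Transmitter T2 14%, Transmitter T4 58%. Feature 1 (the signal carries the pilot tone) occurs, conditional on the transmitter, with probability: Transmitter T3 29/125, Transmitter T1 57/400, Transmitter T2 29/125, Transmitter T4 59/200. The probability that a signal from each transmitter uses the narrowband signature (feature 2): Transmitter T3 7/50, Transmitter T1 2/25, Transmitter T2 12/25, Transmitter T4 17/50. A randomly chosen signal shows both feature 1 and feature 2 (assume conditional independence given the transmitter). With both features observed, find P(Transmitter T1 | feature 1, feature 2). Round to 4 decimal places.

0.0098

By Bayes' rule, posterior ∝ prior × likelihood:
  Transmitter T3: 0.21 × 0.232 × 0.14 = 0.0068208
  Transmitter T1: 0.07 × 0.1425 × 0.08 = 0.000798
  Transmitter T2: 0.14 × 0.232 × 0.48 = 0.0155904
  Transmitter T4: 0.58 × 0.295 × 0.34 = 0.058174
Normalizing constant = 0.0813832.
P(Transmitter T1 | evidence) = 0.000798 / 0.0813832 ≈ 0.0098.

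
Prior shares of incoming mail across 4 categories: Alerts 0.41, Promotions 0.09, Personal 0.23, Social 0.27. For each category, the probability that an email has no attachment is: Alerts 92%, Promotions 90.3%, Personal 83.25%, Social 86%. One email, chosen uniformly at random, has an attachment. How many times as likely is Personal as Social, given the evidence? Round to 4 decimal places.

Taking complements, P(attachment | each) = Alerts 0.08, Promotions 0.097, Personal 0.1675, Social 0.14.
By Bayes' rule, posterior ∝ prior × likelihood:
  Alerts: 0.41 × 0.08 = 0.0328
  Promotions: 0.09 × 0.097 = 0.00873
  Personal: 0.23 × 0.1675 = 0.038525
  Social: 0.27 × 0.14 = 0.0378
Normalizing constant = 0.117855.
The ratio is 0.038525 / 0.0378 (the normalizer cancels) = 1.0192.

1.0192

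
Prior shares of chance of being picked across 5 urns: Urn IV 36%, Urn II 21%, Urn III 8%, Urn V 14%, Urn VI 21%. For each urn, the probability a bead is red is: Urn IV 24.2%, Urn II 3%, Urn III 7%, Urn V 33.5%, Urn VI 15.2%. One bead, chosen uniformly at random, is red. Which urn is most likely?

Prior × likelihood for each hypothesis:
  Urn IV: 0.36 × 0.242 = 0.08712
  Urn II: 0.21 × 0.03 = 0.0063
  Urn III: 0.08 × 0.07 = 0.0056
  Urn V: 0.14 × 0.335 = 0.0469
  Urn VI: 0.21 × 0.152 = 0.03192
Total = 0.17784.
Largest term belongs to Urn IV, so Urn IV is most probable.

Urn IV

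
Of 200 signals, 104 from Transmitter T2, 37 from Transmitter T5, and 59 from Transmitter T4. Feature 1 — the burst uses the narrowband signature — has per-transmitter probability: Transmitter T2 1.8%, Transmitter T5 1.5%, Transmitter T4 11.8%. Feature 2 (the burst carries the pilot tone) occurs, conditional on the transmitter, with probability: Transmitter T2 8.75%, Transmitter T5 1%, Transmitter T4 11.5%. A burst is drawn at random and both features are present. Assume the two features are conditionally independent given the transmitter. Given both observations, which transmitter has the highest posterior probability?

Transmitter T4

Prior × likelihood for each hypothesis:
  Transmitter T2: 0.52 × 0.018 × 0.0875 = 0.000819
  Transmitter T5: 0.185 × 0.015 × 0.01 = 0.00002775
  Transmitter T4: 0.295 × 0.118 × 0.115 = 0.00400315
Sum = 0.0048499.
Largest term belongs to Transmitter T4, so Transmitter T4 is most probable.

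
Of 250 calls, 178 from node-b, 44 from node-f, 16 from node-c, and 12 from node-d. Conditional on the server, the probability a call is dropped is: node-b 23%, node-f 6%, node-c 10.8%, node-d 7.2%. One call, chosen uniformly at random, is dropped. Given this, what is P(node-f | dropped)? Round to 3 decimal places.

0.057

Unnormalized posteriors (prior × likelihood):
  node-b: 0.712 × 0.23 = 0.16376
  node-f: 0.176 × 0.06 = 0.01056
  node-c: 0.064 × 0.108 = 0.006912
  node-d: 0.048 × 0.072 = 0.003456
Sum = 0.184688.
P(node-f | evidence) = 0.01056 / 0.184688 ≈ 0.057.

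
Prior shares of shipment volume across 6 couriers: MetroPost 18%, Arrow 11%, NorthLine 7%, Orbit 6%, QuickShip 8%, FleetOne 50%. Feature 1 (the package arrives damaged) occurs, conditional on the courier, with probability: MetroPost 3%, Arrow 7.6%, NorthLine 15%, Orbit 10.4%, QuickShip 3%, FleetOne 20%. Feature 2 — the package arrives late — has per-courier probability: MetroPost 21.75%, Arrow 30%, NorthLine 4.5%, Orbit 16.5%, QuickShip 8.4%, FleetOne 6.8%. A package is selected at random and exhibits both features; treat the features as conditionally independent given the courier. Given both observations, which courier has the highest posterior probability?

FleetOne

Unnormalized posteriors (prior × likelihood):
  MetroPost: 0.18 × 0.03 × 0.2175 = 0.0011745
  Arrow: 0.11 × 0.076 × 0.3 = 0.002508
  NorthLine: 0.07 × 0.15 × 0.045 = 0.0004725
  Orbit: 0.06 × 0.104 × 0.165 = 0.0010296
  QuickShip: 0.08 × 0.03 × 0.084 = 0.0002016
  FleetOne: 0.5 × 0.2 × 0.068 = 0.0068
Total = 0.0121862.
Largest term belongs to FleetOne, so FleetOne is most probable.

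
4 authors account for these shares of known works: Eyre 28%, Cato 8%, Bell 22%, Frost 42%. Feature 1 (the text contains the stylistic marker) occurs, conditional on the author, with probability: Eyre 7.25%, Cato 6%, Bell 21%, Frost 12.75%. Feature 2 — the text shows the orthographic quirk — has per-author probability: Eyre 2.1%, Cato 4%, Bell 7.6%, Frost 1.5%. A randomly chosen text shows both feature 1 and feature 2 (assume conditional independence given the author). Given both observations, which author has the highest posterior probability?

Unnormalized posteriors (prior × likelihood):
  Eyre: 0.28 × 0.0725 × 0.021 = 0.0004263
  Cato: 0.08 × 0.06 × 0.04 = 0.000192
  Bell: 0.22 × 0.21 × 0.076 = 0.0035112
  Frost: 0.42 × 0.1275 × 0.015 = 0.00080325
Total = 0.00493275.
Largest term belongs to Bell, so Bell is most probable.

Bell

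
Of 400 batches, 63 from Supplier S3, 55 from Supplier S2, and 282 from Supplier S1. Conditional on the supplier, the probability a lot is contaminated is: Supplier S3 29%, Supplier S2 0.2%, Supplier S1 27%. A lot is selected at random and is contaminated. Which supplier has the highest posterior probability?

Unnormalized posteriors (prior × likelihood):
  Supplier S3: 0.1575 × 0.29 = 0.045675
  Supplier S2: 0.1375 × 0.002 = 0.000275
  Supplier S1: 0.705 × 0.27 = 0.19035
Normalizing constant = 0.2363.
Largest term belongs to Supplier S1, so Supplier S1 is most probable.

Supplier S1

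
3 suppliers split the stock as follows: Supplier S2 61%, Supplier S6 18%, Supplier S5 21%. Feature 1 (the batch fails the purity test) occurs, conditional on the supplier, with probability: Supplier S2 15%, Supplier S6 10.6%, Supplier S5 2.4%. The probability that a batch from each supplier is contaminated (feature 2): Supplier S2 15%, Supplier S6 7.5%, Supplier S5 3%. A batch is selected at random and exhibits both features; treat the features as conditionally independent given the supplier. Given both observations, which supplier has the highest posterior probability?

Unnormalized posteriors (prior × likelihood):
  Supplier S2: 0.61 × 0.15 × 0.15 = 0.013725
  Supplier S6: 0.18 × 0.106 × 0.075 = 0.001431
  Supplier S5: 0.21 × 0.024 × 0.03 = 0.0001512
Normalizing constant = 0.0153072.
Largest term belongs to Supplier S2, so Supplier S2 is most probable.

Supplier S2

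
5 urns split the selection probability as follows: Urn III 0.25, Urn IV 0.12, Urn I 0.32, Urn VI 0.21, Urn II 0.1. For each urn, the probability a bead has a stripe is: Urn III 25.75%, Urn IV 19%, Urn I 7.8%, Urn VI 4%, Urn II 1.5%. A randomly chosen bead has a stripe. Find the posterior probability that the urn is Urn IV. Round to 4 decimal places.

0.1868

By Bayes' rule, posterior ∝ prior × likelihood:
  Urn III: 0.25 × 0.2575 = 0.064375
  Urn IV: 0.12 × 0.19 = 0.0228
  Urn I: 0.32 × 0.078 = 0.02496
  Urn VI: 0.21 × 0.04 = 0.0084
  Urn II: 0.1 × 0.015 = 0.0015
Sum = 0.122035.
P(Urn IV | evidence) = 0.0228 / 0.122035 ≈ 0.1868.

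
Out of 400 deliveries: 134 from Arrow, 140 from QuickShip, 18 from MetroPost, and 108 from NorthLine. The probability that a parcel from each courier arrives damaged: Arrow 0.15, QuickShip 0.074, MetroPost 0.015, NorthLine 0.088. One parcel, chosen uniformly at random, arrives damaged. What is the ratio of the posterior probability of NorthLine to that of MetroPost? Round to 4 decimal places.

By Bayes' rule, posterior ∝ prior × likelihood:
  Arrow: 0.335 × 0.15 = 0.05025
  QuickShip: 0.35 × 0.074 = 0.0259
  MetroPost: 0.045 × 0.015 = 0.000675
  NorthLine: 0.27 × 0.088 = 0.02376
Total = 0.100585.
The ratio is 0.02376 / 0.000675 (the normalizer cancels) = 35.2000.

35.2000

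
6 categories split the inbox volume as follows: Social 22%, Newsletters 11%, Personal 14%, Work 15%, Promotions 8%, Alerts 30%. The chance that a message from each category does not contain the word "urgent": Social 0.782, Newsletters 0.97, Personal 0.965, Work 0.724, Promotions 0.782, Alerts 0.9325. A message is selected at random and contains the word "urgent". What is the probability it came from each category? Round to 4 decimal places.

Social 0.3546, Newsletters 0.0244, Personal 0.0362, Work 0.3061, Promotions 0.1289, Alerts 0.1497

Taking complements, P(urgent-flag | each) = Social 0.218, Newsletters 0.03, Personal 0.035, Work 0.276, Promotions 0.218, Alerts 0.0675.
By Bayes' rule, posterior ∝ prior × likelihood:
  Social: 0.22 × 0.218 = 0.04796
  Newsletters: 0.11 × 0.03 = 0.0033
  Personal: 0.14 × 0.035 = 0.0049
  Work: 0.15 × 0.276 = 0.0414
  Promotions: 0.08 × 0.218 = 0.01744
  Alerts: 0.3 × 0.0675 = 0.02025
Total = 0.13525.
P(Social | urgent-flag) = 0.04796/0.13525 ≈ 0.3546
P(Newsletters | urgent-flag) = 0.0033/0.13525 ≈ 0.0244
P(Personal | urgent-flag) = 0.0049/0.13525 ≈ 0.0362
P(Work | urgent-flag) = 0.0414/0.13525 ≈ 0.3061
P(Promotions | urgent-flag) = 0.01744/0.13525 ≈ 0.1289
P(Alerts | urgent-flag) = 0.02025/0.13525 ≈ 0.1497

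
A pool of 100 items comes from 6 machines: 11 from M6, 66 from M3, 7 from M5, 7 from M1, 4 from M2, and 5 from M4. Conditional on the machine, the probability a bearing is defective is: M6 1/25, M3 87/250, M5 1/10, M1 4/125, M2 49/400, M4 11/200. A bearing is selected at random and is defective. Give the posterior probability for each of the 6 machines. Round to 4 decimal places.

M6 0.0175, M3 0.9152, M5 0.0279, M1 0.0089, M2 0.0195, M4 0.0110

Prior × likelihood for each hypothesis:
  M6: 0.11 × 0.04 = 0.0044
  M3: 0.66 × 0.348 = 0.22968
  M5: 0.07 × 0.1 = 0.007
  M1: 0.07 × 0.032 = 0.00224
  M2: 0.04 × 0.1225 = 0.0049
  M4: 0.05 × 0.055 = 0.00275
Normalizing constant = 0.25097.
P(M6 | defective) = 0.0044/0.25097 ≈ 0.0175
P(M3 | defective) = 0.22968/0.25097 ≈ 0.9152
P(M5 | defective) = 0.007/0.25097 ≈ 0.0279
P(M1 | defective) = 0.00224/0.25097 ≈ 0.0089
P(M2 | defective) = 0.0049/0.25097 ≈ 0.0195
P(M4 | defective) = 0.00275/0.25097 ≈ 0.0110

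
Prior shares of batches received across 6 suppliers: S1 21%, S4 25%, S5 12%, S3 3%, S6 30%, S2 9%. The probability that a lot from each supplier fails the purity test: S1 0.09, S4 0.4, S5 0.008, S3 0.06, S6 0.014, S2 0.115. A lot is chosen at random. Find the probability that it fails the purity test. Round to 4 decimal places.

0.1362

Prior × likelihood for each hypothesis:
  S1: 0.21 × 0.09 = 0.0189
  S4: 0.25 × 0.4 = 0.1
  S5: 0.12 × 0.008 = 0.00096
  S3: 0.03 × 0.06 = 0.0018
  S6: 0.3 × 0.014 = 0.0042
  S2: 0.09 × 0.115 = 0.01035
P(off-spec) = 0.0189 + 0.1 + 0.00096 + 0.0018 + 0.0042 + 0.01035 = 0.13621 → 0.1362.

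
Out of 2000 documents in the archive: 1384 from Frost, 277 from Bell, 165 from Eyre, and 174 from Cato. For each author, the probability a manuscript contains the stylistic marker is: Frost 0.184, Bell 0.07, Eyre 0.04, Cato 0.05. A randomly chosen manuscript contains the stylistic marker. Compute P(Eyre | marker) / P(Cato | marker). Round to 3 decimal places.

Prior × likelihood for each hypothesis:
  Frost: 0.692 × 0.184 = 0.127328
  Bell: 0.1385 × 0.07 = 0.009695
  Eyre: 0.0825 × 0.04 = 0.0033
  Cato: 0.087 × 0.05 = 0.00435
Sum = 0.144673.
The ratio is 0.0033 / 0.00435 (the normalizer cancels) = 0.759.

0.759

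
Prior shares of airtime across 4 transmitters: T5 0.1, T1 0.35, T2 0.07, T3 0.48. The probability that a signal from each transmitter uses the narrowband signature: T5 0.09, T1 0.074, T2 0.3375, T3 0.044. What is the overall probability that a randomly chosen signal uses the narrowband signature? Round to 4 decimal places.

0.0796

Unnormalized posteriors (prior × likelihood):
  T5: 0.1 × 0.09 = 0.009
  T1: 0.35 × 0.074 = 0.0259
  T2: 0.07 × 0.3375 = 0.023625
  T3: 0.48 × 0.044 = 0.02112
P(narrowband) = 0.009 + 0.0259 + 0.023625 + 0.02112 = 0.079645 → 0.0796.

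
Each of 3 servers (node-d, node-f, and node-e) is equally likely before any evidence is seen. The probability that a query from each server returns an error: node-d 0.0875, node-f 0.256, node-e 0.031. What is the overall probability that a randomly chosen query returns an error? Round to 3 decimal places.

Since the prior is uniform, the posterior is proportional to the likelihood:
  node-d: 0.0875
  node-f: 0.256
  node-e: 0.031
P(error) = (1/3) × (0.0875 + 0.256 + 0.031) = 0.3745/3 ≈ 0.125.

0.125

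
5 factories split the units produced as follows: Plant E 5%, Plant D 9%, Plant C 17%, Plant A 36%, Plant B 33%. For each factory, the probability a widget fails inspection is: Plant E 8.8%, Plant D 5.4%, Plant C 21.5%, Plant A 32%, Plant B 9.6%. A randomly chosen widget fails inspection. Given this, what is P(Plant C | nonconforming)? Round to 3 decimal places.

By Bayes' rule, posterior ∝ prior × likelihood:
  Plant E: 0.05 × 0.088 = 0.0044
  Plant D: 0.09 × 0.054 = 0.00486
  Plant C: 0.17 × 0.215 = 0.03655
  Plant A: 0.36 × 0.32 = 0.1152
  Plant B: 0.33 × 0.096 = 0.03168
Total = 0.19269.
P(Plant C | evidence) = 0.03655 / 0.19269 ≈ 0.190.

0.190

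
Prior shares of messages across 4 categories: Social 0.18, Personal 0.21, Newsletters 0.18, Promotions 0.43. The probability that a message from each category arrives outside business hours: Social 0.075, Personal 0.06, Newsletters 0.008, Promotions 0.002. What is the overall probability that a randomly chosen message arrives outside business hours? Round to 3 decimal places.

0.028

By Bayes' rule, posterior ∝ prior × likelihood:
  Social: 0.18 × 0.075 = 0.0135
  Personal: 0.21 × 0.06 = 0.0126
  Newsletters: 0.18 × 0.008 = 0.00144
  Promotions: 0.43 × 0.002 = 0.00086
P(off-hours) = 0.0135 + 0.0126 + 0.00144 + 0.00086 = 0.0284 → 0.028.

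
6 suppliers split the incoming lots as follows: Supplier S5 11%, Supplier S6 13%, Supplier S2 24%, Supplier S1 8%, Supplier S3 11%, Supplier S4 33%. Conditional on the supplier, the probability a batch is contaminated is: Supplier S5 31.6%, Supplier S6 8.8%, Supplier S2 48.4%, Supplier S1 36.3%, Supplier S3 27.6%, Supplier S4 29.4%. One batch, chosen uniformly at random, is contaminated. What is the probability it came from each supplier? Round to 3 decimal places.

By Bayes' rule, posterior ∝ prior × likelihood:
  Supplier S5: 0.11 × 0.316 = 0.03476
  Supplier S6: 0.13 × 0.088 = 0.01144
  Supplier S2: 0.24 × 0.484 = 0.11616
  Supplier S1: 0.08 × 0.363 = 0.02904
  Supplier S3: 0.11 × 0.276 = 0.03036
  Supplier S4: 0.33 × 0.294 = 0.09702
Sum = 0.31878.
P(Supplier S5 | contaminated) = 0.03476/0.31878 ≈ 0.109
P(Supplier S6 | contaminated) = 0.01144/0.31878 ≈ 0.036
P(Supplier S2 | contaminated) = 0.11616/0.31878 ≈ 0.364
P(Supplier S1 | contaminated) = 0.02904/0.31878 ≈ 0.091
P(Supplier S3 | contaminated) = 0.03036/0.31878 ≈ 0.095
P(Supplier S4 | contaminated) = 0.09702/0.31878 ≈ 0.304

Supplier S5 0.109, Supplier S6 0.036, Supplier S2 0.364, Supplier S1 0.091, Supplier S3 0.095, Supplier S4 0.304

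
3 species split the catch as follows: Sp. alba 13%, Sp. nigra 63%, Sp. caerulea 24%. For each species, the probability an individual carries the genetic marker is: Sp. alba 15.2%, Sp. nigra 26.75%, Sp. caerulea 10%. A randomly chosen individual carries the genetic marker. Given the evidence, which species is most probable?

Sp. nigra

Compute prior × likelihood for every hypothesis:
  Sp. alba: 0.13 × 0.152 = 0.01976
  Sp. nigra: 0.63 × 0.2675 = 0.168525
  Sp. caerulea: 0.24 × 0.1 = 0.024
Normalizing constant = 0.212285.
Largest term belongs to Sp. nigra, so Sp. nigra is most probable.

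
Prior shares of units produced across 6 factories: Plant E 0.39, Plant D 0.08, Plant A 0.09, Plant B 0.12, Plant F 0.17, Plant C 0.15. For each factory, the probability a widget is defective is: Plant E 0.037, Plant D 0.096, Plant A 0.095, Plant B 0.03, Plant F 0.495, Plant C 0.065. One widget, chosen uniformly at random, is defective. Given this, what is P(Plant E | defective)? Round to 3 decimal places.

0.113

Prior × likelihood for each hypothesis:
  Plant E: 0.39 × 0.037 = 0.01443
  Plant D: 0.08 × 0.096 = 0.00768
  Plant A: 0.09 × 0.095 = 0.00855
  Plant B: 0.12 × 0.03 = 0.0036
  Plant F: 0.17 × 0.495 = 0.08415
  Plant C: 0.15 × 0.065 = 0.00975
Total = 0.12816.
P(Plant E | evidence) = 0.01443 / 0.12816 ≈ 0.113.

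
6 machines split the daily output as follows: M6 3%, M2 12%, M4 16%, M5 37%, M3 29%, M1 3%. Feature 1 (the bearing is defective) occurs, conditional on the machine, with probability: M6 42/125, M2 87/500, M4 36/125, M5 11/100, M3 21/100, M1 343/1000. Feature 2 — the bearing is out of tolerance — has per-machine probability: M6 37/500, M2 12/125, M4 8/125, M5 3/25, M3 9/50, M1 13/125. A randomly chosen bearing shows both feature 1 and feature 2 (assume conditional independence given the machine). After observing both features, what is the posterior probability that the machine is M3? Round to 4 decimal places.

Compute prior × likelihood for every hypothesis:
  M6: 0.03 × 0.336 × 0.074 = 0.00074592
  M2: 0.12 × 0.174 × 0.096 = 0.00200448
  M4: 0.16 × 0.288 × 0.064 = 0.00294912
  M5: 0.37 × 0.11 × 0.12 = 0.004884
  M3: 0.29 × 0.21 × 0.18 = 0.010962
  M1: 0.03 × 0.343 × 0.104 = 0.00107016
Total = 0.02261568.
P(M3 | evidence) = 0.010962 / 0.02261568 ≈ 0.4847.

0.4847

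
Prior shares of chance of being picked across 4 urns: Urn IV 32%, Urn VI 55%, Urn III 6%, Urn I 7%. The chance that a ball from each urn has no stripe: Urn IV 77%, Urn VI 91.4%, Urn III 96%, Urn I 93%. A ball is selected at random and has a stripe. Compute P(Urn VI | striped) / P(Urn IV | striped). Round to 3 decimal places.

0.643

Taking complements, P(striped | each) = Urn IV 0.23, Urn VI 0.086, Urn III 0.04, Urn I 0.07.
Compute prior × likelihood for every hypothesis:
  Urn IV: 0.32 × 0.23 = 0.0736
  Urn VI: 0.55 × 0.086 = 0.0473
  Urn III: 0.06 × 0.04 = 0.0024
  Urn I: 0.07 × 0.07 = 0.0049
Total = 0.1282.
The ratio is 0.0473 / 0.0736 (the normalizer cancels) = 0.643.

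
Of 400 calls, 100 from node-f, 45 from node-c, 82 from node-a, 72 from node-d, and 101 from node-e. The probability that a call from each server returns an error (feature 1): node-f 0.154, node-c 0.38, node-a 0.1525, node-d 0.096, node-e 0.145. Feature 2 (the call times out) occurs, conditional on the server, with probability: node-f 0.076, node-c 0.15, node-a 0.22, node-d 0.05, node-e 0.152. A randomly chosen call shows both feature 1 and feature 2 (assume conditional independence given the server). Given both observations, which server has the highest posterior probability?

Prior × likelihood for each hypothesis:
  node-f: 0.25 × 0.154 × 0.076 = 0.002926
  node-c: 0.1125 × 0.38 × 0.15 = 0.0064125
  node-a: 0.205 × 0.1525 × 0.22 = 0.00687775
  node-d: 0.18 × 0.096 × 0.05 = 0.000864
  node-e: 0.2525 × 0.145 × 0.152 = 0.0055651
Normalizing constant = 0.02264535.
Largest term belongs to node-a, so node-a is most probable.

node-a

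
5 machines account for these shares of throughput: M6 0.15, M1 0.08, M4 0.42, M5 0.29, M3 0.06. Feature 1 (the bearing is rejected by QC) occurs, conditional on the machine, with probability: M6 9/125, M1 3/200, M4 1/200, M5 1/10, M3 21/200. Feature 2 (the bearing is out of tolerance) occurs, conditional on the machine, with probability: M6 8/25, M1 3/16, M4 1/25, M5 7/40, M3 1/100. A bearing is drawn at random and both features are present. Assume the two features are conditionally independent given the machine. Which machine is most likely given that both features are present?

M5

Unnormalized posteriors (prior × likelihood):
  M6: 0.15 × 0.072 × 0.32 = 0.003456
  M1: 0.08 × 0.015 × 0.1875 = 0.000225
  M4: 0.42 × 0.005 × 0.04 = 0.000084
  M5: 0.29 × 0.1 × 0.175 = 0.005075
  M3: 0.06 × 0.105 × 0.01 = 0.000063
Total = 0.008903.
Largest term belongs to M5, so M5 is most probable.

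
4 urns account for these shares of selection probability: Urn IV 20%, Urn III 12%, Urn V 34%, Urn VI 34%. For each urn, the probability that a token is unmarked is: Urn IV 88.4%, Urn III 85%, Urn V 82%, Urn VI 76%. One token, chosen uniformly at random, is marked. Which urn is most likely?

Taking complements, P(marked | each) = Urn IV 0.116, Urn III 0.15, Urn V 0.18, Urn VI 0.24.
Unnormalized posteriors (prior × likelihood):
  Urn IV: 0.2 × 0.116 = 0.0232
  Urn III: 0.12 × 0.15 = 0.018
  Urn V: 0.34 × 0.18 = 0.0612
  Urn VI: 0.34 × 0.24 = 0.0816
Total = 0.184.
Largest term belongs to Urn VI, so Urn VI is most probable.

Urn VI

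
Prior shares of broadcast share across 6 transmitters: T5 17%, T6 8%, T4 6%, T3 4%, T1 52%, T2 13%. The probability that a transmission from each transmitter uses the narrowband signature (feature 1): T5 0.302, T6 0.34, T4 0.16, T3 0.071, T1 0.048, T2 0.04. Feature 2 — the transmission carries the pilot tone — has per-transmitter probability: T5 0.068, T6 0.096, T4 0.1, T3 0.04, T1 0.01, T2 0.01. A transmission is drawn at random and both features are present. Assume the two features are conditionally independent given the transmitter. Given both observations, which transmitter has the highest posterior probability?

T5

Prior × likelihood for each hypothesis:
  T5: 0.17 × 0.302 × 0.068 = 0.00349112
  T6: 0.08 × 0.34 × 0.096 = 0.0026112
  T4: 0.06 × 0.16 × 0.1 = 0.00096
  T3: 0.04 × 0.071 × 0.04 = 0.0001136
  T1: 0.52 × 0.048 × 0.01 = 0.0002496
  T2: 0.13 × 0.04 × 0.01 = 0.000052
Normalizing constant = 0.00747752.
Largest term belongs to T5, so T5 is most probable.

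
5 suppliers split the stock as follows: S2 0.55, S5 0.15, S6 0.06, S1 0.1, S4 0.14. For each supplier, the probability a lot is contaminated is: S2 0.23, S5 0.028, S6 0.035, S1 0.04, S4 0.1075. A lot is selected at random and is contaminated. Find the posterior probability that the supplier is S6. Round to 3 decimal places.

Compute prior × likelihood for every hypothesis:
  S2: 0.55 × 0.23 = 0.1265
  S5: 0.15 × 0.028 = 0.0042
  S6: 0.06 × 0.035 = 0.0021
  S1: 0.1 × 0.04 = 0.004
  S4: 0.14 × 0.1075 = 0.01505
Sum = 0.15185.
P(S6 | evidence) = 0.0021 / 0.15185 ≈ 0.014.

0.014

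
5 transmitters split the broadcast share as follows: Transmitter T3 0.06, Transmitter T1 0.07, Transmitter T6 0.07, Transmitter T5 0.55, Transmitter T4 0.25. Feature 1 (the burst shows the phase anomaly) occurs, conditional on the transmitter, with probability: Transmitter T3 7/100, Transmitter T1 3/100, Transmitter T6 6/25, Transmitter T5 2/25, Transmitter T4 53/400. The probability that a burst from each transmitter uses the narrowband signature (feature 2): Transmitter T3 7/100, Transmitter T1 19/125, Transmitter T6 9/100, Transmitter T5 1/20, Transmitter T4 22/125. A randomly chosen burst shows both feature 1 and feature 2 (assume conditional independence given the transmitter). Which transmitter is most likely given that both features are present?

Transmitter T4

By Bayes' rule, posterior ∝ prior × likelihood:
  Transmitter T3: 0.06 × 0.07 × 0.07 = 0.000294
  Transmitter T1: 0.07 × 0.03 × 0.152 = 0.0003192
  Transmitter T6: 0.07 × 0.24 × 0.09 = 0.001512
  Transmitter T5: 0.55 × 0.08 × 0.05 = 0.0022
  Transmitter T4: 0.25 × 0.1325 × 0.176 = 0.00583
Total = 0.0101552.
Largest term belongs to Transmitter T4, so Transmitter T4 is most probable.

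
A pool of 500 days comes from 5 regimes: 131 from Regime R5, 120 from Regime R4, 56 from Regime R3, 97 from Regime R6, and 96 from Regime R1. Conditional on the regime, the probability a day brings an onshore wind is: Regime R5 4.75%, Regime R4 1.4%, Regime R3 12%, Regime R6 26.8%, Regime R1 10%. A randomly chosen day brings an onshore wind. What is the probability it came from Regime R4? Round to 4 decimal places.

0.0335

By Bayes' rule, posterior ∝ prior × likelihood:
  Regime R5: 0.262 × 0.0475 = 0.012445
  Regime R4: 0.24 × 0.014 = 0.00336
  Regime R3: 0.112 × 0.12 = 0.01344
  Regime R6: 0.194 × 0.268 = 0.051992
  Regime R1: 0.192 × 0.1 = 0.0192
Sum = 0.100437.
P(Regime R4 | evidence) = 0.00336 / 0.100437 ≈ 0.0335.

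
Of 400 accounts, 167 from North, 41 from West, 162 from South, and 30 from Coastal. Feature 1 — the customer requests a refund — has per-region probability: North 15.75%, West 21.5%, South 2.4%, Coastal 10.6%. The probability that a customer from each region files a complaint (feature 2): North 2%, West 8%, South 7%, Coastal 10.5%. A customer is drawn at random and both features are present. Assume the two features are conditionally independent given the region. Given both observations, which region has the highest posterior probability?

By Bayes' rule, posterior ∝ prior × likelihood:
  North: 0.4175 × 0.1575 × 0.02 = 0.001315125
  West: 0.1025 × 0.215 × 0.08 = 0.001763
  South: 0.405 × 0.024 × 0.07 = 0.0006804
  Coastal: 0.075 × 0.106 × 0.105 = 0.00083475
Normalizing constant = 0.004593275.
Largest term belongs to West, so West is most probable.

West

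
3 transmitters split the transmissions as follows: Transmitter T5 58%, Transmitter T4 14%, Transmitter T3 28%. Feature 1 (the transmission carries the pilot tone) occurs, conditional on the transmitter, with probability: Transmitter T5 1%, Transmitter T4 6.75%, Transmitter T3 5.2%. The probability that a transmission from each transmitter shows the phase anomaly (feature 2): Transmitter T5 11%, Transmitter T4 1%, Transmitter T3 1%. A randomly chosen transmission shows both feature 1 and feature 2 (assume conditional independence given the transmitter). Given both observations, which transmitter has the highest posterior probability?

Transmitter T5

By Bayes' rule, posterior ∝ prior × likelihood:
  Transmitter T5: 0.58 × 0.01 × 0.11 = 0.000638
  Transmitter T4: 0.14 × 0.0675 × 0.01 = 0.0000945
  Transmitter T3: 0.28 × 0.052 × 0.01 = 0.0001456
Sum = 0.0008781.
Largest term belongs to Transmitter T5, so Transmitter T5 is most probable.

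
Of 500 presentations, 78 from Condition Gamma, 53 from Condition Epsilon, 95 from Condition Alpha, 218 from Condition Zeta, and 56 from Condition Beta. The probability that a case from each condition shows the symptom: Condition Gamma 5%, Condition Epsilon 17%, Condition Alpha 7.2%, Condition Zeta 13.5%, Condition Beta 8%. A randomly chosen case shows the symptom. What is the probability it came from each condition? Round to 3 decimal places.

Unnormalized posteriors (prior × likelihood):
  Condition Gamma: 0.156 × 0.05 = 0.0078
  Condition Epsilon: 0.106 × 0.17 = 0.01802
  Condition Alpha: 0.19 × 0.072 = 0.01368
  Condition Zeta: 0.436 × 0.135 = 0.05886
  Condition Beta: 0.112 × 0.08 = 0.00896
Sum = 0.10732.
P(Condition Gamma | symptomatic) = 0.0078/0.10732 ≈ 0.073
P(Condition Epsilon | symptomatic) = 0.01802/0.10732 ≈ 0.168
P(Condition Alpha | symptomatic) = 0.01368/0.10732 ≈ 0.127
P(Condition Zeta | symptomatic) = 0.05886/0.10732 ≈ 0.548
P(Condition Beta | symptomatic) = 0.00896/0.10732 ≈ 0.083

Condition Gamma 0.073, Condition Epsilon 0.168, Condition Alpha 0.127, Condition Zeta 0.548, Condition Beta 0.083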